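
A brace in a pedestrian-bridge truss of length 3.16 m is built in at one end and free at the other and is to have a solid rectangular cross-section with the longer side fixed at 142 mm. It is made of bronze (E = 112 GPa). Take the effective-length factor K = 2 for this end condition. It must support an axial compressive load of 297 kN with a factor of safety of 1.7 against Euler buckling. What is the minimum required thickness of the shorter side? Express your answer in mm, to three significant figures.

Required P_cr = n·P = 1.7 × 297 = 504.9 kN
L_e = K·L = 2 × 3.16 = 6.320 m
Required I = P_cr·L_e²/(π²E) = 5.049×10^5 × 6.320² / (π² × 1.12×10^11) = 1.824×10^-5 m⁴
I_req = 1.824×10^7 mm⁴
Rectangle, weak axis: I_min = h·b³/12 with h = 142 mm fixed  ⇒  b = (12I/h)^(1/3) = 116 mm

b ≈ 116 mm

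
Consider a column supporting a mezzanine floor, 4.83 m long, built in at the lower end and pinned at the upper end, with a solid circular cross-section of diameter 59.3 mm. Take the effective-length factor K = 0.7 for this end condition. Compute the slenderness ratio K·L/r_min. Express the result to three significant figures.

For a solid circle r = d/4 = 59.3/4 = 14.82 mm
L_e = K·L = 0.7 × 4.83 m = 3.381 m = 3381.0 mm
λ = L_e / r_min = 3381.0 / 14.82 = 228

λ ≈ 228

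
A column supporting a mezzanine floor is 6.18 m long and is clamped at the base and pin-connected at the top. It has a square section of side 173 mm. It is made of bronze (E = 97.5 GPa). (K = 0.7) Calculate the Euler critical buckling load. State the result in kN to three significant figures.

I = a⁴/12 = 173⁴/12 = 7.465×10^7 mm⁴
I = 7.465×10^7 mm⁴ = 7.465×10^-5 m⁴
Effective length L_e = K·L = 0.7 × 6.18 = 4.326 m
P_cr = π²EI / L_e² = π² × 97.5×10⁹ × 7.465×10^-5 / 4.326² = 3.838×10^6 N

P_cr ≈ 3840 kN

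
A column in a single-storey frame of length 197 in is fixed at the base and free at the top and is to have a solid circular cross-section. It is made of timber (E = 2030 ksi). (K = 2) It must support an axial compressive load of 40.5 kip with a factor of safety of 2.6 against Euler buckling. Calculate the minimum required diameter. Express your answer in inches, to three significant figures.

d ≈ 11.4 in

Required P_cr = n·P = 2.6 × 40.5 = 105.3 kip
L_e = K·L = 2 × 197 = 394.0 in
Required I = P_cr·L_e²/(π²E) = 1.053×10^5 × 394.0² / (π² × 2.03×10^6) = 815.9 in⁴
Solid circle: I = πd⁴/64  ⇒  d = (64I/π)^(1/4) = (64×815.9/π)^(1/4) = 11.4 in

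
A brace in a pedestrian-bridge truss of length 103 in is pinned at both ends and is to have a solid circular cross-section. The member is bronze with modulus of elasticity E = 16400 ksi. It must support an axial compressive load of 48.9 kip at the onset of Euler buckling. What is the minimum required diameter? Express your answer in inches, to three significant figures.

d ≈ 2.84 in

L_e = K·L = 1 × 103 = 103.0 in
Required I = P_cr·L_e²/(π²E) = 4.890×10^4 × 103.0² / (π² × 1.64×10^7) = 3.205 in⁴
Solid circle: I = πd⁴/64  ⇒  d = (64I/π)^(1/4) = (64×3.205/π)^(1/4) = 2.84 in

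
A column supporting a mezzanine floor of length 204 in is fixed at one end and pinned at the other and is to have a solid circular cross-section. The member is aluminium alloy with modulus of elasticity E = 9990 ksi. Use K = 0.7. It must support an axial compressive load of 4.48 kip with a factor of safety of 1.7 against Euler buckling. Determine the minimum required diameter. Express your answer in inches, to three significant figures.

Required P_cr = n·P = 1.7 × 4.48 = 7.616 kip
L_e = K·L = 0.7 × 204 = 142.8 in
Required I = P_cr·L_e²/(π²E) = 7.616×10^3 × 142.8² / (π² × 9.99×10^6) = 1.575 in⁴
Solid circle: I = πd⁴/64  ⇒  d = (64I/π)^(1/4) = (64×1.575/π)^(1/4) = 2.38 in

d ≈ 2.38 in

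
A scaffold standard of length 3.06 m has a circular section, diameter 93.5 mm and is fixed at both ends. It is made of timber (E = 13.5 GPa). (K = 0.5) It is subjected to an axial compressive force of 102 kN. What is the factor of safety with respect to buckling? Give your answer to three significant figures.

n ≈ 2.09

I = πd⁴/64 = π×93.5⁴/64 = 3.752×10^6 mm⁴
I = 3.752×10^6 mm⁴ = 3.752×10^-6 m⁴
Effective length L_e = K·L = 0.5 × 3.06 = 1.530 m
P_cr = π²EI / L_e² = π² × 13.5×10⁹ × 3.752×10^-6 / 1.530² = 2.135×10^5 N
Factor of safety n = P_cr / P = 213.53 / 102 = 2.09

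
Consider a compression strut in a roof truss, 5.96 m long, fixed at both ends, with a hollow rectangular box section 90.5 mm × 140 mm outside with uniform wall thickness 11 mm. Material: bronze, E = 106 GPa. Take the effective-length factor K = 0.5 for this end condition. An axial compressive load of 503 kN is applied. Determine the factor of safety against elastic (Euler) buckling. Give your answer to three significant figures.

n ≈ 1.29

Inner dimensions: h_i = 140 − 2×11 = 118.0 mm, b_i = 90.5 − 2×11 = 68.50 mm
Weak-axis I_min = (h_o·b_o³ − h_i·b_i³)/12 with b_o = 90.5, b_i = 68.50 mm (shorter outer/inner sides).
I_min = (140×90.5³ − 118.0×68.50³)/12 = 5.487×10^6 mm⁴
I = 5.487×10^6 mm⁴ = 5.487×10^-6 m⁴
Effective length L_e = K·L = 0.5 × 5.96 = 2.980 m
P_cr = π²EI / L_e² = π² × 106×10⁹ × 5.487×10^-6 / 2.980² = 6.464×10^5 N
Factor of safety n = P_cr / P = 646.40 / 503 = 1.29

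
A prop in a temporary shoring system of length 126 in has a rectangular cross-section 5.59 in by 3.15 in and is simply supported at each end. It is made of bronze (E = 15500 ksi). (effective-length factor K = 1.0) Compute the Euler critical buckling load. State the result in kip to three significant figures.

P_cr ≈ 140 kip

Buckling occurs about the weak axis: I_min = h·b³/12 with b = 3.15 in (the shorter side).
I_min = 5.59×3.15³/12 = 14.56 in⁴
Effective length L_e = K·L = 1 × 126 = 126.0 in
P_cr = π²EI / L_e² = π² × 15500×10³ × 14.56 / 126.0² = 1.403×10^5 lb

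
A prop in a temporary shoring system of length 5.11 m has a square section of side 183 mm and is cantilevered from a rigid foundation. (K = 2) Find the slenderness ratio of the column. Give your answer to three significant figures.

I = a⁴/12 = 183⁴/12 = 9.346×10^7 mm⁴
A = 3.349×10^4 mm²;  r_min = √(I/A) = √(9.346×10^7/3.349×10^4) = 52.83 mm
L_e = K·L = 2 × 5.11 m = 10.22 m = 10220 mm
λ = L_e / r_min = 10220 / 52.83 = 193

λ ≈ 193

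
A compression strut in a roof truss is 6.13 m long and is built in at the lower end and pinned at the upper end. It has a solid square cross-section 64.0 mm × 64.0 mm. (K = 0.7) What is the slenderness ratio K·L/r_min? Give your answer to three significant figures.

For a square r = a/√12 = 64.0/√12 = 18.48 mm
L_e = K·L = 0.7 × 6.13 m = 4.291 m = 4291.0 mm
λ = L_e / r_min = 4291.0 / 18.48 = 232

λ ≈ 232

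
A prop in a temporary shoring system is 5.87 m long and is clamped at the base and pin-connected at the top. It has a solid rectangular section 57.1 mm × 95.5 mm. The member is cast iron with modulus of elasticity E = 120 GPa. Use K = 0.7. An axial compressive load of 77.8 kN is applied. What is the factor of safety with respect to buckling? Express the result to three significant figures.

Buckling occurs about the weak axis: I_min = h·b³/12 with b = 57.1 mm (the shorter side).
I_min = 95.5×57.1³/12 = 1.482×10^6 mm⁴
I = 1.482×10^6 mm⁴ = 1.482×10^-6 m⁴
Effective length L_e = K·L = 0.7 × 5.87 = 4.109 m
P_cr = π²EI / L_e² = π² × 120×10⁹ × 1.482×10^-6 / 4.109² = 1.039×10^5 N
Factor of safety n = P_cr / P = 103.93 / 77.8 = 1.34

n ≈ 1.34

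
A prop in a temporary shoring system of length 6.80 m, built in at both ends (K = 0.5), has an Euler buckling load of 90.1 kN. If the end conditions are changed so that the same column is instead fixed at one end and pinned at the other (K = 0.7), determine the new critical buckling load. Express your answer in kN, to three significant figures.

P_cr ≈ 46.0 kN

P_cr ∝ 1/K², so P_cr,new = P_cr,old × (K_old/K_new)² = 90.1 × (0.5/0.7)²
= 90.1 × 0.5102 = 46.0 kN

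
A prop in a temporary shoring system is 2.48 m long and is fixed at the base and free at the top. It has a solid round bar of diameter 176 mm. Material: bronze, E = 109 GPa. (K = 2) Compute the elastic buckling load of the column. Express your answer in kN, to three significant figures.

I = πd⁴/64 = π×176⁴/64 = 4.710×10^7 mm⁴
I = 4.710×10^7 mm⁴ = 4.710×10^-5 m⁴
Effective length L_e = K·L = 2 × 2.48 = 4.960 m
P_cr = π²EI / L_e² = π² × 109×10⁹ × 4.710×10^-5 / 4.960² = 2.060×10^6 N

P_cr ≈ 2060 kN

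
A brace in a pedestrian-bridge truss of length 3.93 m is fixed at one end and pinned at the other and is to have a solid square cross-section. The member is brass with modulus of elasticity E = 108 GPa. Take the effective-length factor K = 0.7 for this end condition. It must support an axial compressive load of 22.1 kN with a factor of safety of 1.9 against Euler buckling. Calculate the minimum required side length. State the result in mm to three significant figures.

Required P_cr = n·P = 1.9 × 22.1 = 41.99 kN
L_e = K·L = 0.7 × 3.93 = 2.751 m
Required I = P_cr·L_e²/(π²E) = 4.199×10^4 × 2.751² / (π² × 1.08×10^11) = 2.981×10^-7 m⁴
I_req = 2.981×10^5 mm⁴
Solid square: I = a⁴/12  ⇒  a = (12I)^(1/4) = (12×2.981×10^5)^(1/4) = 43.5 mm

a ≈ 43.5 mm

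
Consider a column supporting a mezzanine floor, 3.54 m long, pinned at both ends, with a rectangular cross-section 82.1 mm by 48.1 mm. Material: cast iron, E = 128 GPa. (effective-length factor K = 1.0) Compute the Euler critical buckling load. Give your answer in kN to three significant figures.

Buckling occurs about the weak axis: I_min = h·b³/12 with b = 48.1 mm (the shorter side).
I_min = 82.1×48.1³/12 = 7.614×10^5 mm⁴
I = 7.614×10^5 mm⁴ = 7.614×10^-7 m⁴
Effective length L_e = K·L = 1 × 3.54 = 3.540 m
P_cr = π²EI / L_e² = π² × 128×10⁹ × 7.614×10^-7 / 3.540² = 7.675×10^4 N

P_cr ≈ 76.8 kN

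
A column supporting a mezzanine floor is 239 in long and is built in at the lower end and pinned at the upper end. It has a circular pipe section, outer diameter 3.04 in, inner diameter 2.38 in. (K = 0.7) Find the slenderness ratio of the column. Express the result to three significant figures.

d_o = 3.04 in, d_i = 2.38 in
I = π(d_o⁴ − d_i⁴)/64 = π(3.04⁴ − 2.380⁴)/64 = 2.617 in⁴
A = 2.810 in²;  r_min = √(I/A) = √(2.617/2.810) = 0.9652 in
L_e = K·L = 0.7 × 239 = 167.3 in
λ = L_e / r_min = 167.30 / 0.9652 = 173

λ ≈ 173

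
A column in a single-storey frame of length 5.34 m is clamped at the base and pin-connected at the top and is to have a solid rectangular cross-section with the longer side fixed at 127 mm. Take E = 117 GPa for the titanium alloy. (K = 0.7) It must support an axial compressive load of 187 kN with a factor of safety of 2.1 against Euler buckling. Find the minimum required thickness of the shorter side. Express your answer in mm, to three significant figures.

b ≈ 76.6 mm

Required P_cr = n·P = 2.1 × 187 = 392.7 kN
L_e = K·L = 0.7 × 5.34 = 3.738 m
Required I = P_cr·L_e²/(π²E) = 3.927×10^5 × 3.738² / (π² × 1.17×10^11) = 4.752×10^-6 m⁴
I_req = 4.752×10^6 mm⁴
Rectangle, weak axis: I_min = h·b³/12 with h = 127 mm fixed  ⇒  b = (12I/h)^(1/3) = 76.6 mm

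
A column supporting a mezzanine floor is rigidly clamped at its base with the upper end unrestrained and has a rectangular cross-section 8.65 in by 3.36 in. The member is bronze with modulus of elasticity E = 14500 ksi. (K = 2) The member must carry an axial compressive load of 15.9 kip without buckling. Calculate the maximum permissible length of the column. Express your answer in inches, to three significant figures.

Buckling occurs about the weak axis: I_min = h·b³/12 with b = 3.36 in (the shorter side).
I_min = 8.65×3.36³/12 = 27.34 in⁴
At the buckling limit P_cr = P = 1.590×10^4 lb
From P_cr = π²EI/(K·L)²:  L = (1/K)·√(π²EI/P_cr) = (1/2)·√(π²×1.45×10^7×27.34/1.590×10^4)
L = 248 in

L_max ≈ 248 in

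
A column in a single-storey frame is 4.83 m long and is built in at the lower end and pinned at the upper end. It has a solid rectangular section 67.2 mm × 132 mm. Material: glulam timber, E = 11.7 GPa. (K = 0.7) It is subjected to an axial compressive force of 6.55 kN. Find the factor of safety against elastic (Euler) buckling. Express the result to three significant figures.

Buckling occurs about the weak axis: I_min = h·b³/12 with b = 67.2 mm (the shorter side).
I_min = 132×67.2³/12 = 3.338×10^6 mm⁴
I = 3.338×10^6 mm⁴ = 3.338×10^-6 m⁴
Effective length L_e = K·L = 0.7 × 4.83 = 3.381 m
P_cr = π²EI / L_e² = π² × 11.7×10⁹ × 3.338×10^-6 / 3.381² = 3.372×10^4 N
Factor of safety n = P_cr / P = 33.721 / 6.55 = 5.15

n ≈ 5.15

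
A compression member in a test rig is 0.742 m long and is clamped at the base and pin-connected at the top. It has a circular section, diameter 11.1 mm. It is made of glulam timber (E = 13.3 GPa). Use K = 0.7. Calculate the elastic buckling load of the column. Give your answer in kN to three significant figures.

I = πd⁴/64 = π×11.1⁴/64 = 745.2 mm⁴
I = 745.2 mm⁴ = 7.452×10^-10 m⁴
Effective length L_e = K·L = 0.7 × 0.742 = 0.5194 m
P_cr = π²EI / L_e² = π² × 13.3×10⁹ × 7.452×10^-10 / 0.5194² = 362.6 N

P_cr ≈ 0.363 kN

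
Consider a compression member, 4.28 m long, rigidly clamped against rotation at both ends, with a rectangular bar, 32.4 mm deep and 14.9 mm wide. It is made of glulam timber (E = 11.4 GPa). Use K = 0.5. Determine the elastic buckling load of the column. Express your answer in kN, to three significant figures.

Buckling occurs about the weak axis: I_min = h·b³/12 with b = 14.9 mm (the shorter side).
I_min = 32.4×14.9³/12 = 8.931×10^3 mm⁴
I = 8.931×10^3 mm⁴ = 8.931×10^-9 m⁴
Effective length L_e = K·L = 0.5 × 4.28 = 2.140 m
P_cr = π²EI / L_e² = π² × 11.4×10⁹ × 8.931×10^-9 / 2.140² = 219.4 N

P_cr ≈ 0.219 kN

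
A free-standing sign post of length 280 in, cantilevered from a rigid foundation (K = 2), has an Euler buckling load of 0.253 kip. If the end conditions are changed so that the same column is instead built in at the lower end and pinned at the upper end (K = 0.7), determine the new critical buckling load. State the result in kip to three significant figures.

P_cr ≈ 2.07 kip

P_cr ∝ 1/K², so P_cr,new = P_cr,old × (K_old/K_new)² = 0.253 × (2/0.7)²
= 0.253 × 8.163 = 2.07 kip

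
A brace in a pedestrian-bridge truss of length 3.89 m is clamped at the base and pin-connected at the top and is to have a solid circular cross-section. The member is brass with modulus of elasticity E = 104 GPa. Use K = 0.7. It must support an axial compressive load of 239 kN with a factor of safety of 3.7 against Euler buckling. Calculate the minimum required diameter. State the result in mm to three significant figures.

d ≈ 107 mm

Required P_cr = n·P = 3.7 × 239 = 884.3 kN
L_e = K·L = 0.7 × 3.89 = 2.723 m
Required I = P_cr·L_e²/(π²E) = 8.843×10^5 × 2.723² / (π² × 1.04×10^11) = 6.388×10^-6 m⁴
I_req = 6.388×10^6 mm⁴
Solid circle: I = πd⁴/64  ⇒  d = (64I/π)^(1/4) = (64×6.388×10^6/π)^(1/4) = 107 mm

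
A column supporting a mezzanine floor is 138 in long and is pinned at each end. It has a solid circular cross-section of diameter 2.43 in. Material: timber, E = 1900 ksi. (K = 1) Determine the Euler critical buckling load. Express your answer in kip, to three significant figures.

P_cr ≈ 1.69 kip

I = πd⁴/64 = π×2.43⁴/64 = 1.712 in⁴
Effective length L_e = K·L = 1 × 138 = 138.0 in
P_cr = π²EI / L_e² = π² × 1900×10³ × 1.712 / 138.0² = 1.685×10^3 lb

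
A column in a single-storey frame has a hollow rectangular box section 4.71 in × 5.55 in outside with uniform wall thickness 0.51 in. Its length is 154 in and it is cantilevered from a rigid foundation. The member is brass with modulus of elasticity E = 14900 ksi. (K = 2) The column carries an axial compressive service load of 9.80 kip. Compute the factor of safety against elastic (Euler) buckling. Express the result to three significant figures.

n ≈ 4.64

Inner dimensions: h_i = 5.55 − 2×0.51 = 4.530 in, b_i = 4.71 − 2×0.51 = 3.690 in
Weak-axis I_min = (h_o·b_o³ − h_i·b_i³)/12 with b_o = 4.71, b_i = 3.690 in (shorter outer/inner sides).
I_min = (5.55×4.71³ − 4.530×3.690³)/12 = 29.36 in⁴
Effective length L_e = K·L = 2 × 154 = 308.0 in
P_cr = π²EI / L_e² = π² × 14900×10³ × 29.36 / 308.0² = 4.551×10^4 lb
Factor of safety n = P_cr / P = 45.511 / 9.80 = 4.64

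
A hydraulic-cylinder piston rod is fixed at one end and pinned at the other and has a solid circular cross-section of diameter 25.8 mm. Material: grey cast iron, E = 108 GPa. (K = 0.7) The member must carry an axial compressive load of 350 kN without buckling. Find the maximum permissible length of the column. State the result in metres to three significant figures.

I = πd⁴/64 = π×25.8⁴/64 = 2.175×10^4 mm⁴
I = 2.175×10^-8 m⁴
At the buckling limit P_cr = P = 3.500×10^5 N
From P_cr = π²EI/(K·L)²:  L = (1/K)·√(π²EI/P_cr) = (1/0.7)·√(π²×1.08×10^11×2.175×10^-8/3.500×10^5)
L = 0.368 m

L_max ≈ 0.368 m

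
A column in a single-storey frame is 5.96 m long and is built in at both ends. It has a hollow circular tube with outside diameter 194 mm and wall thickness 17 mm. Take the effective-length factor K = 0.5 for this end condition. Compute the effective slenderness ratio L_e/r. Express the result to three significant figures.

λ ≈ 47.4

Inner diameter d_i = 194 − 2×17 = 160.0 mm
I = π(d_o⁴ − d_i⁴)/64 = π(194⁴ − 160.0⁴)/64 = 3.736×10^7 mm⁴
A = 9.453×10^3 mm²;  r_min = √(I/A) = √(3.736×10^7/9.453×10^3) = 62.87 mm
L_e = K·L = 0.5 × 5.96 m = 2.980 m = 2980.0 mm
λ = L_e / r_min = 2980.0 / 62.87 = 47.4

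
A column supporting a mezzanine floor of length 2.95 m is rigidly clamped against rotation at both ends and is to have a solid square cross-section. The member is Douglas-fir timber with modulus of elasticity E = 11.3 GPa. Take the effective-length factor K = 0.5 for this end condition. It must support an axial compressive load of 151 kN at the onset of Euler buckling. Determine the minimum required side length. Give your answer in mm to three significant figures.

a ≈ 77.1 mm

L_e = K·L = 0.5 × 2.95 = 1.475 m
Required I = P_cr·L_e²/(π²E) = 1.510×10^5 × 1.475² / (π² × 1.13×10^10) = 2.946×10^-6 m⁴
I_req = 2.946×10^6 mm⁴
Solid square: I = a⁴/12  ⇒  a = (12I)^(1/4) = (12×2.946×10^6)^(1/4) = 77.1 mm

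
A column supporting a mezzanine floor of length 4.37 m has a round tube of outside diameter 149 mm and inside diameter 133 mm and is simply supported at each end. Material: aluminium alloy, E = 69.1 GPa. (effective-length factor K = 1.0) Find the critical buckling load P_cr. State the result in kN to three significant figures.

P_cr ≈ 316 kN

d_o = 149 mm, d_i = 133 mm
I = π(d_o⁴ − d_i⁴)/64 = π(149⁴ − 133.0⁴)/64 = 8.835×10^6 mm⁴
I = 8.835×10^6 mm⁴ = 8.835×10^-6 m⁴
Effective length L_e = K·L = 1 × 4.37 = 4.370 m
P_cr = π²EI / L_e² = π² × 69.1×10⁹ × 8.835×10^-6 / 4.370² = 3.155×10^5 N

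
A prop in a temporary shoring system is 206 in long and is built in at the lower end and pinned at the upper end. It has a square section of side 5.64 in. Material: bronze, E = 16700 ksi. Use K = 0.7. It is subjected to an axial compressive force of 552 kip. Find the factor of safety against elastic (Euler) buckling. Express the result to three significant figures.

I = a⁴/12 = 5.64⁴/12 = 84.32 in⁴
Effective length L_e = K·L = 0.7 × 206 = 144.2 in
P_cr = π²EI / L_e² = π² × 16700×10³ × 84.32 / 144.2² = 6.684×10^5 lb
Factor of safety n = P_cr / P = 668.38 / 552 = 1.21

n ≈ 1.21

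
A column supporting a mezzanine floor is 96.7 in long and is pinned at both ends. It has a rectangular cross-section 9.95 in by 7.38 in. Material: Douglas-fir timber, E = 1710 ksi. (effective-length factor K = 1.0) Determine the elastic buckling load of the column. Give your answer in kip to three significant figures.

Buckling occurs about the weak axis: I_min = h·b³/12 with b = 7.38 in (the shorter side).
I_min = 9.95×7.38³/12 = 333.3 in⁴
Effective length L_e = K·L = 1 × 96.7 = 96.70 in
P_cr = π²EI / L_e² = π² × 1710×10³ × 333.3 / 96.70² = 6.015×10^5 lb

P_cr ≈ 602 kip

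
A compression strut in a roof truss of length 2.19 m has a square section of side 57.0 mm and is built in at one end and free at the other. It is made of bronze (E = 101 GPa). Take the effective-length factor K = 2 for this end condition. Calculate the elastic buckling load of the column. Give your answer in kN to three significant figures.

P_cr ≈ 45.7 kN

I = a⁴/12 = 57.0⁴/12 = 8.797×10^5 mm⁴
I = 8.797×10^5 mm⁴ = 8.797×10^-7 m⁴
Effective length L_e = K·L = 2 × 2.19 = 4.380 m
P_cr = π²EI / L_e² = π² × 101×10⁹ × 8.797×10^-7 / 4.380² = 4.571×10^4 N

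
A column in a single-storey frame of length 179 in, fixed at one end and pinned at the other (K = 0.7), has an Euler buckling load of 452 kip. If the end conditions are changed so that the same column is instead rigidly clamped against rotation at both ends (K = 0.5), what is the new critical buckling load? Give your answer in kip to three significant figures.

P_cr ∝ 1/K², so P_cr,new = P_cr,old × (K_old/K_new)² = 452 × (0.7/0.5)²
= 452 × 1.960 = 886 kip

P_cr ≈ 886 kip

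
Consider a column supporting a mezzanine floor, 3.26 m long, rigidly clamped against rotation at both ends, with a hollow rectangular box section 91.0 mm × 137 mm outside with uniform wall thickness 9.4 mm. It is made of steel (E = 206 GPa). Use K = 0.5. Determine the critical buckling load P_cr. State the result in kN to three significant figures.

P_cr ≈ 3750 kN

Inner dimensions: h_i = 137 − 2×9.4 = 118.2 mm, b_i = 91.0 − 2×9.4 = 72.20 mm
Weak-axis I_min = (h_o·b_o³ − h_i·b_i³)/12 with b_o = 91.0, b_i = 72.20 mm (shorter outer/inner sides).
I_min = (137×91.0³ − 118.2×72.20³)/12 = 4.896×10^6 mm⁴
I = 4.896×10^6 mm⁴ = 4.896×10^-6 m⁴
Effective length L_e = K·L = 0.5 × 3.26 = 1.630 m
P_cr = π²EI / L_e² = π² × 206×10⁹ × 4.896×10^-6 / 1.630² = 3.747×10^6 N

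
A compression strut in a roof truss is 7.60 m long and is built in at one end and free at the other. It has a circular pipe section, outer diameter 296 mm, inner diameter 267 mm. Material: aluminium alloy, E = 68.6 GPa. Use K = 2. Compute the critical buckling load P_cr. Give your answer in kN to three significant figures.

P_cr ≈ 373 kN

d_o = 296 mm, d_i = 267 mm
I = π(d_o⁴ − d_i⁴)/64 = π(296⁴ − 267.0⁴)/64 = 1.274×10^8 mm⁴
I = 1.274×10^8 mm⁴ = 1.274×10^-4 m⁴
Effective length L_e = K·L = 2 × 7.60 = 15.20 m
P_cr = π²EI / L_e² = π² × 68.6×10⁹ × 1.274×10^-4 / 15.20² = 3.732×10^5 N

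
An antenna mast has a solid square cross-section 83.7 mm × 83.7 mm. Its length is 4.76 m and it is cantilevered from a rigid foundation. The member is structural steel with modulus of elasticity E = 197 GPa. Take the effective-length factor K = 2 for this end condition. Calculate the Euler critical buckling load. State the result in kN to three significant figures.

I = a⁴/12 = 83.7⁴/12 = 4.090×10^6 mm⁴
I = 4.090×10^6 mm⁴ = 4.090×10^-6 m⁴
Effective length L_e = K·L = 2 × 4.76 = 9.520 m
P_cr = π²EI / L_e² = π² × 197×10⁹ × 4.090×10^-6 / 9.520² = 8.774×10^4 N

P_cr ≈ 87.7 kN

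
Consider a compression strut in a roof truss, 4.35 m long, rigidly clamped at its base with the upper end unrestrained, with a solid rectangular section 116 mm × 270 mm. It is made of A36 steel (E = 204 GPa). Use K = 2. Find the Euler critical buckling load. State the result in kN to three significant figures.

Buckling occurs about the weak axis: I_min = h·b³/12 with b = 116 mm (the shorter side).
I_min = 270×116³/12 = 3.512×10^7 mm⁴
I = 3.512×10^7 mm⁴ = 3.512×10^-5 m⁴
Effective length L_e = K·L = 2 × 4.35 = 8.700 m
P_cr = π²EI / L_e² = π² × 204×10⁹ × 3.512×10^-5 / 8.700² = 9.342×10^5 N

P_cr ≈ 934 kN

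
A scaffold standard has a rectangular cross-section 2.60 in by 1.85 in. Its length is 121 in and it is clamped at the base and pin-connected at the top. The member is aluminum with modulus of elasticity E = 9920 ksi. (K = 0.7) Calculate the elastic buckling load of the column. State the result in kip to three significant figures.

P_cr ≈ 18.7 kip

Buckling occurs about the weak axis: I_min = h·b³/12 with b = 1.85 in (the shorter side).
I_min = 2.60×1.85³/12 = 1.372 in⁴
Effective length L_e = K·L = 0.7 × 121 = 84.70 in
P_cr = π²EI / L_e² = π² × 9920×10³ × 1.372 / 84.70² = 1.872×10^4 lb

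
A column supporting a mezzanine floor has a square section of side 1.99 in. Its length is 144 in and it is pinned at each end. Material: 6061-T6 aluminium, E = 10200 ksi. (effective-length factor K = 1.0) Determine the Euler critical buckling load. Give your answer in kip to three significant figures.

I = a⁴/12 = 1.99⁴/12 = 1.307 in⁴
Effective length L_e = K·L = 1 × 144 = 144.0 in
P_cr = π²EI / L_e² = π² × 10200×10³ × 1.307 / 144.0² = 6.345×10^3 lb

P_cr ≈ 6.34 kip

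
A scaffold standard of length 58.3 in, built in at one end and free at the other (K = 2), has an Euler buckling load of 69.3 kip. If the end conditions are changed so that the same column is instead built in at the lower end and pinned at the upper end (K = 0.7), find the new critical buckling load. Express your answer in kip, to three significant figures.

P_cr ≈ 566 kip

P_cr ∝ 1/K², so P_cr,new = P_cr,old × (K_old/K_new)² = 69.3 × (2/0.7)²
= 69.3 × 8.163 = 566 kip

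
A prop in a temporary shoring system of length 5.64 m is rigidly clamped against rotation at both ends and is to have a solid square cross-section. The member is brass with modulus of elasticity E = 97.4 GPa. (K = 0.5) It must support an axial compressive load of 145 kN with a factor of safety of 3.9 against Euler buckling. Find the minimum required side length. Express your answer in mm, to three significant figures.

a ≈ 86.6 mm

Required P_cr = n·P = 3.9 × 145 = 565.5 kN
L_e = K·L = 0.5 × 5.64 = 2.820 m
Required I = P_cr·L_e²/(π²E) = 5.655×10^5 × 2.820² / (π² × 9.74×10^10) = 4.678×10^-6 m⁴
I_req = 4.678×10^6 mm⁴
Solid square: I = a⁴/12  ⇒  a = (12I)^(1/4) = (12×4.678×10^6)^(1/4) = 86.6 mm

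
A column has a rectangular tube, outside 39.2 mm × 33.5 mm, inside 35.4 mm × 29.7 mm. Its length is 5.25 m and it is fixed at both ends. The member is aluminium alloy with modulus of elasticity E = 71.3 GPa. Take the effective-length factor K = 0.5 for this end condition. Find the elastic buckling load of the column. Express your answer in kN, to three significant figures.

Weak-axis I_min = (h_o·b_o³ − h_i·b_i³)/12 with b_o = 33.5, b_i = 29.70 mm (shorter outer/inner sides).
I_min = (39.2×33.5³ − 35.40×29.70³)/12 = 4.553×10^4 mm⁴
I = 4.553×10^4 mm⁴ = 4.553×10^-8 m⁴
Effective length L_e = K·L = 0.5 × 5.25 = 2.625 m
P_cr = π²EI / L_e² = π² × 71.3×10⁹ × 4.553×10^-8 / 2.625² = 4.649×10^3 N

P_cr ≈ 4.65 kN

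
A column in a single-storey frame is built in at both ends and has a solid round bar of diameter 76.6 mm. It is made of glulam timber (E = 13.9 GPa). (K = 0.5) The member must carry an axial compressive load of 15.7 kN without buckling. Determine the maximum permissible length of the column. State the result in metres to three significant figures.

L_max ≈ 7.69 m

I = πd⁴/64 = π×76.6⁴/64 = 1.690×10^6 mm⁴
I = 1.690×10^-6 m⁴
At the buckling limit P_cr = P = 1.570×10^4 N
From P_cr = π²EI/(K·L)²:  L = (1/K)·√(π²EI/P_cr) = (1/0.5)·√(π²×1.39×10^10×1.690×10^-6/1.570×10^4)
L = 7.69 m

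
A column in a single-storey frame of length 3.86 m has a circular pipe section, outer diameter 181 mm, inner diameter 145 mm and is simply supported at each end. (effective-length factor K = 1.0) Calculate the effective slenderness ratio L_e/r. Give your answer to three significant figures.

d_o = 181 mm, d_i = 145 mm
I = π(d_o⁴ − d_i⁴)/64 = π(181⁴ − 145.0⁴)/64 = 3.099×10^7 mm⁴
A = 9.217×10^3 mm²;  r_min = √(I/A) = √(3.099×10^7/9.217×10^3) = 57.98 mm
L_e = K·L = 1 × 3.86 m = 3.860 m = 3860.0 mm
λ = L_e / r_min = 3860.0 / 57.98 = 66.6

λ ≈ 66.6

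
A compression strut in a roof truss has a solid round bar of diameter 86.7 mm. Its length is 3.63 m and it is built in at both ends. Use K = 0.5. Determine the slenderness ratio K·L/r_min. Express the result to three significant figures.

For a solid circle r = d/4 = 86.7/4 = 21.68 mm
L_e = K·L = 0.5 × 3.63 m = 1.815 m = 1815.0 mm
λ = L_e / r_min = 1815.0 / 21.68 = 83.7

λ ≈ 83.7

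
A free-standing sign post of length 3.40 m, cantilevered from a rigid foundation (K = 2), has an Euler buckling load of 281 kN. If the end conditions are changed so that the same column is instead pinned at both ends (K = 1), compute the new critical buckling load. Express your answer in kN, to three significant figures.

P_cr ≈ 1120 kN

P_cr ∝ 1/K², so P_cr,new = P_cr,old × (K_old/K_new)² = 281 × (2/1)²
= 281 × 4.000 = 1120 kN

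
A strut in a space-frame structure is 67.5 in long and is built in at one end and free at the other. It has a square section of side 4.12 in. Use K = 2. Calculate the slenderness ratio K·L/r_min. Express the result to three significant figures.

λ ≈ 114

For a square r = a/√12 = 4.12/√12 = 1.189 in
L_e = K·L = 2 × 67.5 = 135.0 in
λ = L_e / r_min = 135.00 / 1.189 = 114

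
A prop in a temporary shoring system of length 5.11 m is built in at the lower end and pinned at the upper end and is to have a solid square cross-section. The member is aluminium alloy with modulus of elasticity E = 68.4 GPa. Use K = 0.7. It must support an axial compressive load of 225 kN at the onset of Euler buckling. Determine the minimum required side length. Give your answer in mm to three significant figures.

a ≈ 84.6 mm

L_e = K·L = 0.7 × 5.11 = 3.577 m
Required I = P_cr·L_e²/(π²E) = 2.250×10^5 × 3.577² / (π² × 6.84×10^10) = 4.264×10^-6 m⁴
I_req = 4.264×10^6 mm⁴
Solid square: I = a⁴/12  ⇒  a = (12I)^(1/4) = (12×4.264×10^6)^(1/4) = 84.6 mm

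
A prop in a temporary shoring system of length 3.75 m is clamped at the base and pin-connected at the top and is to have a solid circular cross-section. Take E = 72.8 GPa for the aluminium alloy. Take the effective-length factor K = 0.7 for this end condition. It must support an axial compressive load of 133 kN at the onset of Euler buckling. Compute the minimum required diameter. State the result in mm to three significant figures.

L_e = K·L = 0.7 × 3.75 = 2.625 m
Required I = P_cr·L_e²/(π²E) = 1.330×10^5 × 2.625² / (π² × 7.28×10^10) = 1.275×10^-6 m⁴
I_req = 1.275×10^6 mm⁴
Solid circle: I = πd⁴/64  ⇒  d = (64I/π)^(1/4) = (64×1.275×10^6/π)^(1/4) = 71.4 mm

d ≈ 71.4 mm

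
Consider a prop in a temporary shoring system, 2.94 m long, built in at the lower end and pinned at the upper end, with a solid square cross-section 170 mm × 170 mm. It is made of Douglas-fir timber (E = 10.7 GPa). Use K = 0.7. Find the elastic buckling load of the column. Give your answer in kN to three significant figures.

I = a⁴/12 = 170⁴/12 = 6.960×10^7 mm⁴
I = 6.960×10^7 mm⁴ = 6.960×10^-5 m⁴
Effective length L_e = K·L = 0.7 × 2.94 = 2.058 m
P_cr = π²EI / L_e² = π² × 10.7×10⁹ × 6.960×10^-5 / 2.058² = 1.735×10^6 N

P_cr ≈ 1740 kN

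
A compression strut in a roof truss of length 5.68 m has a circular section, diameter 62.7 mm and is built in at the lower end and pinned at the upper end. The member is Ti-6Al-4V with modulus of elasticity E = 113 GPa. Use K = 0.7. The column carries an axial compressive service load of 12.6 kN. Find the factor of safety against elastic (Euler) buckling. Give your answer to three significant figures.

I = πd⁴/64 = π×62.7⁴/64 = 7.586×10^5 mm⁴
I = 7.586×10^5 mm⁴ = 7.586×10^-7 m⁴
Effective length L_e = K·L = 0.7 × 5.68 = 3.976 m
P_cr = π²EI / L_e² = π² × 113×10⁹ × 7.586×10^-7 / 3.976² = 5.352×10^4 N
Factor of safety n = P_cr / P = 53.521 / 12.6 = 4.25

n ≈ 4.25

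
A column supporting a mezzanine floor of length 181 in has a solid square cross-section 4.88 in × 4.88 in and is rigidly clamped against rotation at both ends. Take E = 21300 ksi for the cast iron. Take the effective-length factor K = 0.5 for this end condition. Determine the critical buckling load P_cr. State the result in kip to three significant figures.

I = a⁴/12 = 4.88⁴/12 = 47.26 in⁴
Effective length L_e = K·L = 0.5 × 181 = 90.50 in
P_cr = π²EI / L_e² = π² × 21300×10³ × 47.26 / 90.50² = 1.213×10^6 lb

P_cr ≈ 1210 kip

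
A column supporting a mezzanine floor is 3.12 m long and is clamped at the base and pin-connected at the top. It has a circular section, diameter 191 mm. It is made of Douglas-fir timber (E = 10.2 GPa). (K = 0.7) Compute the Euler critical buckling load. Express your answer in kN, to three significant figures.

P_cr ≈ 1380 kN

I = πd⁴/64 = π×191⁴/64 = 6.533×10^7 mm⁴
I = 6.533×10^7 mm⁴ = 6.533×10^-5 m⁴
Effective length L_e = K·L = 0.7 × 3.12 = 2.184 m
P_cr = π²EI / L_e² = π² × 10.2×10⁹ × 6.533×10^-5 / 2.184² = 1.379×10^6 N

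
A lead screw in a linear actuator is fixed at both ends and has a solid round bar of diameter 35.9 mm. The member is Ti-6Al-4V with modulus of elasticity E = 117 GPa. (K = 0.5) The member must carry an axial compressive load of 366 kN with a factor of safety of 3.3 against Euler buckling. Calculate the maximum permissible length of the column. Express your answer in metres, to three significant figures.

I = πd⁴/64 = π×35.9⁴/64 = 8.154×10^4 mm⁴
I = 8.154×10^-8 m⁴
Required critical load P_cr = n·P = 3.3 × 366 = 1208 kN = 1.208×10^6 N
From P_cr = π²EI/(K·L)²:  L = (1/K)·√(π²EI/P_cr) = (1/0.5)·√(π²×1.17×10^11×8.154×10^-8/1.208×10^6)
L = 0.558 m

L_max ≈ 0.558 m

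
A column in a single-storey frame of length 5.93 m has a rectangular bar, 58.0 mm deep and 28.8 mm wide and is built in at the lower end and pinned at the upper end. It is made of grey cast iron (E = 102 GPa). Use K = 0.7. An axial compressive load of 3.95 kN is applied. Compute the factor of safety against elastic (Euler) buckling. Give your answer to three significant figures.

n ≈ 1.71

Buckling occurs about the weak axis: I_min = h·b³/12 with b = 28.8 mm (the shorter side).
I_min = 58.0×28.8³/12 = 1.155×10^5 mm⁴
I = 1.155×10^5 mm⁴ = 1.155×10^-7 m⁴
Effective length L_e = K·L = 0.7 × 5.93 = 4.151 m
P_cr = π²EI / L_e² = π² × 102×10⁹ × 1.155×10^-7 / 4.151² = 6.746×10^3 N
Factor of safety n = P_cr / P = 6.7456 / 3.95 = 1.71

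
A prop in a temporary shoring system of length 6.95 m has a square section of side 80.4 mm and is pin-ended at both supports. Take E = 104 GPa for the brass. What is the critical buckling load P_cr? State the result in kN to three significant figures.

P_cr ≈ 74.0 kN

I = a⁴/12 = 80.4⁴/12 = 3.482×10^6 mm⁴
I = 3.482×10^6 mm⁴ = 3.482×10^-6 m⁴
Effective length L_e = K·L = 1 × 6.95 = 6.950 m
P_cr = π²EI / L_e² = π² × 104×10⁹ × 3.482×10^-6 / 6.950² = 7.400×10^4 N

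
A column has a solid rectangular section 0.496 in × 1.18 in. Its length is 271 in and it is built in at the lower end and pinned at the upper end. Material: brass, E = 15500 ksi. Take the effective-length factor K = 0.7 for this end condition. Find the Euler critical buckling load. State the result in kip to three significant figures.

Buckling occurs about the weak axis: I_min = h·b³/12 with b = 0.496 in (the shorter side).
I_min = 1.18×0.496³/12 = 1.200×10^-2 in⁴
Effective length L_e = K·L = 0.7 × 271 = 189.7 in
P_cr = π²EI / L_e² = π² × 15500×10³ × 1.200×10^-2 / 189.7² = 51.01 lb

P_cr ≈ 0.0510 kip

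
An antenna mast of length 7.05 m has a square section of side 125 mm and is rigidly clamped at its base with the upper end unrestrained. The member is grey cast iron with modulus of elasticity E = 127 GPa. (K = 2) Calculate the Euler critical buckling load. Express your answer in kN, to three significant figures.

P_cr ≈ 128 kN

I = a⁴/12 = 125⁴/12 = 2.035×10^7 mm⁴
I = 2.035×10^7 mm⁴ = 2.035×10^-5 m⁴
Effective length L_e = K·L = 2 × 7.05 = 14.10 m
P_cr = π²EI / L_e² = π² × 127×10⁹ × 2.035×10^-5 / 14.10² = 1.283×10^5 N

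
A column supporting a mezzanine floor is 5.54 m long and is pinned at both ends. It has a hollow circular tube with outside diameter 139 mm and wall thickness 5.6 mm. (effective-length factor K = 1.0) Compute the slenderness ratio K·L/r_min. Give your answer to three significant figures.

Inner diameter d_i = 139 − 2×5.6 = 127.8 mm
I = π(d_o⁴ − d_i⁴)/64 = π(139⁴ − 127.8⁴)/64 = 5.230×10^6 mm⁴
A = 2.347×10^3 mm²;  r_min = √(I/A) = √(5.230×10^6/2.347×10^3) = 47.21 mm
L_e = K·L = 1 × 5.54 m = 5.540 m = 5540.0 mm
λ = L_e / r_min = 5540.0 / 47.21 = 117

λ ≈ 117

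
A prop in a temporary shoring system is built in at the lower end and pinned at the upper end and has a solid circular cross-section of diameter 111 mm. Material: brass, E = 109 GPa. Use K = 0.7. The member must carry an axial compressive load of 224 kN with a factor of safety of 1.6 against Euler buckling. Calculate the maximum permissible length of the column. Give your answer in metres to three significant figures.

L_max ≈ 6.76 m

I = πd⁴/64 = π×111⁴/64 = 7.452×10^6 mm⁴
I = 7.452×10^-6 m⁴
Required critical load P_cr = n·P = 1.6 × 224 = 358.4 kN = 3.584×10^5 N
From P_cr = π²EI/(K·L)²:  L = (1/K)·√(π²EI/P_cr) = (1/0.7)·√(π²×1.09×10^11×7.452×10^-6/3.584×10^5)
L = 6.76 m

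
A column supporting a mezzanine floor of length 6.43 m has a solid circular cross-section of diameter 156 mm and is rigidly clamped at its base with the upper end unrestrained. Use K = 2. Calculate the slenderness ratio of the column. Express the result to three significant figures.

λ ≈ 330

I = πd⁴/64 = π×156⁴/64 = 2.907×10^7 mm⁴
A = 1.911×10^4 mm²;  r_min = √(I/A) = √(2.907×10^7/1.911×10^4) = 39.00 mm
L_e = K·L = 2 × 6.43 m = 12.86 m = 12860 mm
λ = L_e / r_min = 12860 / 39.00 = 330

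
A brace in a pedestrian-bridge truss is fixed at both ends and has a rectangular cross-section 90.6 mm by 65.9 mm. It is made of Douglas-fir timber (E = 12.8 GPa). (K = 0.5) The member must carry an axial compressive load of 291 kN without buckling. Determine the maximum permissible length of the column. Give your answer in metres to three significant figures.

Buckling occurs about the weak axis: I_min = h·b³/12 with b = 65.9 mm (the shorter side).
I_min = 90.6×65.9³/12 = 2.161×10^6 mm⁴
I = 2.161×10^-6 m⁴
At the buckling limit P_cr = P = 2.910×10^5 N
From P_cr = π²EI/(K·L)²:  L = (1/K)·√(π²EI/P_cr) = (1/0.5)·√(π²×1.28×10^10×2.161×10^-6/2.910×10^5)
L = 1.94 m

L_max ≈ 1.94 m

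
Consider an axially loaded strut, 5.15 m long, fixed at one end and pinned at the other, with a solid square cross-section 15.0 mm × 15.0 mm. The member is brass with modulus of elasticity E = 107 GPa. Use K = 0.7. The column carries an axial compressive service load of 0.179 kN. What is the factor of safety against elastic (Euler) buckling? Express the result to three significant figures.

I = a⁴/12 = 15.0⁴/12 = 4.219×10^3 mm⁴
I = 4.219×10^3 mm⁴ = 4.219×10^-9 m⁴
Effective length L_e = K·L = 0.7 × 5.15 = 3.605 m
P_cr = π²EI / L_e² = π² × 107×10⁹ × 4.219×10^-9 / 3.605² = 342.8 N
Factor of safety n = P_cr / P = 0.34281 / 0.179 = 1.92

n ≈ 1.92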